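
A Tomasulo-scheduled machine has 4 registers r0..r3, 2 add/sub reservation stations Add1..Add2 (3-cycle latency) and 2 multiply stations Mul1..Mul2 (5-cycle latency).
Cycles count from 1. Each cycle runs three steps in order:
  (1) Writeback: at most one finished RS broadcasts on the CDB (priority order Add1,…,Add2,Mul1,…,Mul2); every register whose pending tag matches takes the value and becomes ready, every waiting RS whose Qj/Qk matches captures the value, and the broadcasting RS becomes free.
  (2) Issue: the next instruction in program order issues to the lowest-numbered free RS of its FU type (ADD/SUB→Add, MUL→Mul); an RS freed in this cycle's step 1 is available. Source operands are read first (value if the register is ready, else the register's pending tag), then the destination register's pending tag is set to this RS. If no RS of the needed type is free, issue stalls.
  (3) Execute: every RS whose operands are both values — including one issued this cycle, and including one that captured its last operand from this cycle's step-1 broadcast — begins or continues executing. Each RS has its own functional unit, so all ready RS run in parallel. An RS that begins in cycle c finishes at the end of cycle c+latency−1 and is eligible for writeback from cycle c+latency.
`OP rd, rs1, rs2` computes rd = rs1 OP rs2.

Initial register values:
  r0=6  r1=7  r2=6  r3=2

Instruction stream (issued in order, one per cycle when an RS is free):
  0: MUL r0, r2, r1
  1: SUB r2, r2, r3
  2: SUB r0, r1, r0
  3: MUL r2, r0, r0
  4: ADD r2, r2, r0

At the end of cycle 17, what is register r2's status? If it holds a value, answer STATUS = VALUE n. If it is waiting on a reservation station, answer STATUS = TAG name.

  c1: issue MUL r0<-Mul1  regs: r0:Mul1,r1:7,r2:6,r3:2
  c2: issue SUB r2<-Add1  regs: r0:Mul1,r1:7,r2:Add1,r3:2
  c3: issue SUB r0<-Add2  regs: r0:Add2,r1:7,r2:Add1,r3:2
  c4: issue MUL r2<-Mul2  regs: r0:Add2,r1:7,r2:Mul2,r3:2
  c5: CDB Add1=4; issue ADD r2<-Add1  regs: r0:Add2,r1:7,r2:Add1,r3:2
  c6: CDB Mul1=42  regs: r0:Add2,r1:7,r2:Add1,r3:2
  c7: -  regs: r0:Add2,r1:7,r2:Add1,r3:2
  c8: -  regs: r0:Add2,r1:7,r2:Add1,r3:2
  c9: CDB Add2=-35  regs: r0:-35,r1:7,r2:Add1,r3:2
  c10: -  regs: r0:-35,r1:7,r2:Add1,r3:2
  c11: -  regs: r0:-35,r1:7,r2:Add1,r3:2
  c12: -  regs: r0:-35,r1:7,r2:Add1,r3:2
  c13: -  regs: r0:-35,r1:7,r2:Add1,r3:2
  c14: CDB Mul2=1225  regs: r0:-35,r1:7,r2:Add1,r3:2
  c15: -  regs: r0:-35,r1:7,r2:Add1,r3:2
  c16: -  regs: r0:-35,r1:7,r2:Add1,r3:2
  c17: CDB Add1=1190  regs: r0:-35,r1:7,r2:1190,r3:2

STATUS = VALUE 1190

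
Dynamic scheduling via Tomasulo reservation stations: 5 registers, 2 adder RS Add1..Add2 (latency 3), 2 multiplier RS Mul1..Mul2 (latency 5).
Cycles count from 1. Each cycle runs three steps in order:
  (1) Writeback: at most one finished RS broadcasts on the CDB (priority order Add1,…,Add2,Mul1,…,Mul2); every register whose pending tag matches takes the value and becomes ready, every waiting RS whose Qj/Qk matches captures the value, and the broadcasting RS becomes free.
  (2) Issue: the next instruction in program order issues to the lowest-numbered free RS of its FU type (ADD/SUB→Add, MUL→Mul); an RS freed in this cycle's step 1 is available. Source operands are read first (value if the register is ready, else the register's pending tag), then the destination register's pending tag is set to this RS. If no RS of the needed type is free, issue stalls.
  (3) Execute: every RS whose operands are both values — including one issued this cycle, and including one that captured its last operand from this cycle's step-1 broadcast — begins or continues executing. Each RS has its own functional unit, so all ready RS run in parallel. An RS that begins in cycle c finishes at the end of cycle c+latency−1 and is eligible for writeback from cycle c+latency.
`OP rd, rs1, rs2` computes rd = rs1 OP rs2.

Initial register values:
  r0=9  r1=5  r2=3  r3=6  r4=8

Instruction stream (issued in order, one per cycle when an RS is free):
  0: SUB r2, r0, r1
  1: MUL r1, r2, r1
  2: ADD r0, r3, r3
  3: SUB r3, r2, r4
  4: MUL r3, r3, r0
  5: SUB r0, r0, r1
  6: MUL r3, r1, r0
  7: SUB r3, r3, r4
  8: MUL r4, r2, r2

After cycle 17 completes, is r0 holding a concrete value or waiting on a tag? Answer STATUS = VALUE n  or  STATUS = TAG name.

  c1: issue SUB r2<-Add1  regs: r0:9,r1:5,r2:Add1,r3:6,r4:8
  c2: issue MUL r1<-Mul1  regs: r0:9,r1:Mul1,r2:Add1,r3:6,r4:8
  c3: issue ADD r0<-Add2  regs: r0:Add2,r1:Mul1,r2:Add1,r3:6,r4:8
  c4: CDB Add1=4; issue SUB r3<-Add1  regs: r0:Add2,r1:Mul1,r2:4,r3:Add1,r4:8
  c5: issue MUL r3<-Mul2  regs: r0:Add2,r1:Mul1,r2:4,r3:Mul2,r4:8
  c6: CDB Add2=12; issue SUB r0<-Add2  regs: r0:Add2,r1:Mul1,r2:4,r3:Mul2,r4:8
  c7: CDB Add1=-4; stall  regs: r0:Add2,r1:Mul1,r2:4,r3:Mul2,r4:8
  c8: stall  regs: r0:Add2,r1:Mul1,r2:4,r3:Mul2,r4:8
  c9: CDB Mul1=20; issue MUL r3<-Mul1  regs: r0:Add2,r1:20,r2:4,r3:Mul1,r4:8
  c10: issue SUB r3<-Add1  regs: r0:Add2,r1:20,r2:4,r3:Add1,r4:8
  c11: stall  regs: r0:Add2,r1:20,r2:4,r3:Add1,r4:8
  c12: CDB Add2=-8; stall  regs: r0:-8,r1:20,r2:4,r3:Add1,r4:8
  c13: CDB Mul2=-48; issue MUL r4<-Mul2  regs: r0:-8,r1:20,r2:4,r3:Add1,r4:Mul2
  c14: -  regs: r0:-8,r1:20,r2:4,r3:Add1,r4:Mul2
  c15: -  regs: r0:-8,r1:20,r2:4,r3:Add1,r4:Mul2
  c16: -  regs: r0:-8,r1:20,r2:4,r3:Add1,r4:Mul2
  c17: CDB Mul1=-160  regs: r0:-8,r1:20,r2:4,r3:Add1,r4:Mul2

STATUS = VALUE -8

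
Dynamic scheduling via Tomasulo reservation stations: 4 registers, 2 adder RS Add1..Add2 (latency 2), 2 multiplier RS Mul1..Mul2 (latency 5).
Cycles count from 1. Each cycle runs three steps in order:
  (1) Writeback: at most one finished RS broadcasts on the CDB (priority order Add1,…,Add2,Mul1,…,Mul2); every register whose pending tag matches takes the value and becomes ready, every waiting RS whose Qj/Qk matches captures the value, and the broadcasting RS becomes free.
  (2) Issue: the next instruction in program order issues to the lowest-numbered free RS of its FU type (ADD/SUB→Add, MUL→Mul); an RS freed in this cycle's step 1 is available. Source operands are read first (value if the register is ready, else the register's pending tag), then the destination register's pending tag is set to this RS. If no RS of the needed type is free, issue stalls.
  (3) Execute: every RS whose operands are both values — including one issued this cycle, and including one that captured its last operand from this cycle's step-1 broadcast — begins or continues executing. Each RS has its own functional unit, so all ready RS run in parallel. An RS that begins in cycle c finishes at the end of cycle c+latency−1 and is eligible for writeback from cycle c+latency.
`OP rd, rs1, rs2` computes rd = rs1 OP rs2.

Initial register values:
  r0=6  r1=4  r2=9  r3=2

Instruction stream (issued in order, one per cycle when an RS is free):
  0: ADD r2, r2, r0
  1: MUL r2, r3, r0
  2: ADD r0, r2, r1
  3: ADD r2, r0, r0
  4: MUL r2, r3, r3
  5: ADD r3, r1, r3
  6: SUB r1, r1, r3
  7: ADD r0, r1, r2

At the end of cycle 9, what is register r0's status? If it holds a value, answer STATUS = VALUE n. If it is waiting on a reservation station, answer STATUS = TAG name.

  c1: issue ADD r2<-Add1  regs: r0:6,r1:4,r2:Add1,r3:2
  c2: issue MUL r2<-Mul1  regs: r0:6,r1:4,r2:Mul1,r3:2
  c3: CDB Add1=15; issue ADD r0<-Add1  regs: r0:Add1,r1:4,r2:Mul1,r3:2
  c4: issue ADD r2<-Add2  regs: r0:Add1,r1:4,r2:Add2,r3:2
  c5: issue MUL r2<-Mul2  regs: r0:Add1,r1:4,r2:Mul2,r3:2
  c6: stall  regs: r0:Add1,r1:4,r2:Mul2,r3:2
  c7: CDB Mul1=12; stall  regs: r0:Add1,r1:4,r2:Mul2,r3:2
  c8: stall  regs: r0:Add1,r1:4,r2:Mul2,r3:2
  c9: CDB Add1=16; issue ADD r3<-Add1  regs: r0:16,r1:4,r2:Mul2,r3:Add1

STATUS = VALUE 16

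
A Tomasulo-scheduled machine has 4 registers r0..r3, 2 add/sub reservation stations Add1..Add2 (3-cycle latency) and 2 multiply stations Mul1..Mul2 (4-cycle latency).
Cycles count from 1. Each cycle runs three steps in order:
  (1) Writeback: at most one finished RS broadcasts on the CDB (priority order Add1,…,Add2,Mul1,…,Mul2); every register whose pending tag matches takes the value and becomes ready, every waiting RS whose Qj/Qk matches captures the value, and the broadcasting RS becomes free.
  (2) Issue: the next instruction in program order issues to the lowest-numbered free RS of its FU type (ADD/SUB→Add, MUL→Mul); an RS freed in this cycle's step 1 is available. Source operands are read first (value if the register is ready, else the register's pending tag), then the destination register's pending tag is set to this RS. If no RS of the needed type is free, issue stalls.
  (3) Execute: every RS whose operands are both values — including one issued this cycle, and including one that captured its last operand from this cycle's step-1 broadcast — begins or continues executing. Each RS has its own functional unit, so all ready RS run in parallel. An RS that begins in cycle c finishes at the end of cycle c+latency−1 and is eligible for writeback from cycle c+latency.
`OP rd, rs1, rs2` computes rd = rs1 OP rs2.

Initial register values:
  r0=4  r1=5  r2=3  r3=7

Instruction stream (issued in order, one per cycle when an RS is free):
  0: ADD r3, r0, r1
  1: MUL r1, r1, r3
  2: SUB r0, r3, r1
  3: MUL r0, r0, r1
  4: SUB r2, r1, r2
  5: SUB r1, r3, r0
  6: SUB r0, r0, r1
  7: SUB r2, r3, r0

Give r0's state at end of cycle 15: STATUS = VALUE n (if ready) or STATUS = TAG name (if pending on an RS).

STATUS = TAG Add2

cycle 1: issue ADD r3<-Add1 // r0:4,r1:5,r2:3,r3:Add1
cycle 2: issue MUL r1<-Mul1 // r0:4,r1:Mul1,r2:3,r3:Add1
cycle 3: issue SUB r0<-Add2 // r0:Add2,r1:Mul1,r2:3,r3:Add1
cycle 4: CDB Add1=9; issue MUL r0<-Mul2 // r0:Mul2,r1:Mul1,r2:3,r3:9
cycle 5: issue SUB r2<-Add1 // r0:Mul2,r1:Mul1,r2:Add1,r3:9
cycle 6: stall // r0:Mul2,r1:Mul1,r2:Add1,r3:9
cycle 7: stall // r0:Mul2,r1:Mul1,r2:Add1,r3:9
cycle 8: CDB Mul1=45; stall // r0:Mul2,r1:45,r2:Add1,r3:9
cycle 9: stall // r0:Mul2,r1:45,r2:Add1,r3:9
cycle 10: stall // r0:Mul2,r1:45,r2:Add1,r3:9
cycle 11: CDB Add1=42; issue SUB r1<-Add1 // r0:Mul2,r1:Add1,r2:42,r3:9
cycle 12: CDB Add2=-36; issue SUB r0<-Add2 // r0:Add2,r1:Add1,r2:42,r3:9
cycle 13: stall // r0:Add2,r1:Add1,r2:42,r3:9
cycle 14: stall // r0:Add2,r1:Add1,r2:42,r3:9
cycle 15: stall // r0:Add2,r1:Add1,r2:42,r3:9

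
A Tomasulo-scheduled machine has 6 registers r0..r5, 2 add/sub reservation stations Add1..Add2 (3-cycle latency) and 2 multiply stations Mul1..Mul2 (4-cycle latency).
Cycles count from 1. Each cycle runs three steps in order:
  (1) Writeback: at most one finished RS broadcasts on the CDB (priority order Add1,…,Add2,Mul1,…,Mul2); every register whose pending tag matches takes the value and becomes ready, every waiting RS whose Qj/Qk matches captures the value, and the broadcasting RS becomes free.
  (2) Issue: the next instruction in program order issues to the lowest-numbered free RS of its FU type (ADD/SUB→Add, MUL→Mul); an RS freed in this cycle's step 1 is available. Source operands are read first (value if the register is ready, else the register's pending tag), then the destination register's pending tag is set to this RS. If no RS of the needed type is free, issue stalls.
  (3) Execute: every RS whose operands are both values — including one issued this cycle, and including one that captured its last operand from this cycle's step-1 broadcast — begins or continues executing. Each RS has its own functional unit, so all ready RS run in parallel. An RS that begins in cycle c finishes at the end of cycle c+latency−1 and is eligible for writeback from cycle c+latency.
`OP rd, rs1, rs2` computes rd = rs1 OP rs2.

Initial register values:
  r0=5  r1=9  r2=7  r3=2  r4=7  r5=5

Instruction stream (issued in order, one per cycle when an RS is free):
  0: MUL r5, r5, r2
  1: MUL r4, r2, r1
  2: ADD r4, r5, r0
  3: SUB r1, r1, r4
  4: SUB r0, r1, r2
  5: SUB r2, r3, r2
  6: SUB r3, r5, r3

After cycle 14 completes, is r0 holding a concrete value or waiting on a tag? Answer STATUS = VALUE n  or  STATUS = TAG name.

STATUS = VALUE -38

c1: issue MUL r5<-Mul1 | r0:5,r1:9,r2:7,r3:2,r4:7,r5:Mul1
c2: issue MUL r4<-Mul2 | r0:5,r1:9,r2:7,r3:2,r4:Mul2,r5:Mul1
c3: issue ADD r4<-Add1 | r0:5,r1:9,r2:7,r3:2,r4:Add1,r5:Mul1
c4: issue SUB r1<-Add2 | r0:5,r1:Add2,r2:7,r3:2,r4:Add1,r5:Mul1
c5: CDB Mul1=35; stall | r0:5,r1:Add2,r2:7,r3:2,r4:Add1,r5:35
c6: CDB Mul2=63; stall | r0:5,r1:Add2,r2:7,r3:2,r4:Add1,r5:35
c7: stall | r0:5,r1:Add2,r2:7,r3:2,r4:Add1,r5:35
c8: CDB Add1=40; issue SUB r0<-Add1 | r0:Add1,r1:Add2,r2:7,r3:2,r4:40,r5:35
c9: stall | r0:Add1,r1:Add2,r2:7,r3:2,r4:40,r5:35
c10: stall | r0:Add1,r1:Add2,r2:7,r3:2,r4:40,r5:35
c11: CDB Add2=-31; issue SUB r2<-Add2 | r0:Add1,r1:-31,r2:Add2,r3:2,r4:40,r5:35
c12: stall | r0:Add1,r1:-31,r2:Add2,r3:2,r4:40,r5:35
c13: stall | r0:Add1,r1:-31,r2:Add2,r3:2,r4:40,r5:35
c14: CDB Add1=-38; issue SUB r3<-Add1 | r0:-38,r1:-31,r2:Add2,r3:Add1,r4:40,r5:35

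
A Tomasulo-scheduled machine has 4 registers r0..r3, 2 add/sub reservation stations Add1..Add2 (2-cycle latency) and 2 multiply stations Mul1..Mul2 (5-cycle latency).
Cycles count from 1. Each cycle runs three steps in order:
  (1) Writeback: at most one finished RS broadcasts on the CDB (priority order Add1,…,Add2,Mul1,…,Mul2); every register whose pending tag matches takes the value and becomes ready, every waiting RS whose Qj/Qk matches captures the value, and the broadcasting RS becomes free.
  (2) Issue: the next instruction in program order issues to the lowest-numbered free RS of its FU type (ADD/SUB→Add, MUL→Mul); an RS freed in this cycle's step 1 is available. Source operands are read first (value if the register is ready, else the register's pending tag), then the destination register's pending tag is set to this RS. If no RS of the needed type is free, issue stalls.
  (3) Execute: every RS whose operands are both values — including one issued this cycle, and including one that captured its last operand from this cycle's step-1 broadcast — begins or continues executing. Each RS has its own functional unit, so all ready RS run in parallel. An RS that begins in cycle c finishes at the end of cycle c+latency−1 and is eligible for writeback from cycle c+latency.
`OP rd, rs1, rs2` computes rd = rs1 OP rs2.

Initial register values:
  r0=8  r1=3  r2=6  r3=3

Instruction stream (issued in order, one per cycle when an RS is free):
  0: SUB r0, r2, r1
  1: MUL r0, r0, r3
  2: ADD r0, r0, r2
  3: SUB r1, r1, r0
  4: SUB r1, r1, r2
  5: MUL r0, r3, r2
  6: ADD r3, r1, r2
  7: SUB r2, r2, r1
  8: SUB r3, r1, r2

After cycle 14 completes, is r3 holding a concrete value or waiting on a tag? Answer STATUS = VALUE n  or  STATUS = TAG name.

STATUS = TAG Add2

  c1: issue SUB r0<-Add1  regs: r0:Add1,r1:3,r2:6,r3:3
  c2: issue MUL r0<-Mul1  regs: r0:Mul1,r1:3,r2:6,r3:3
  c3: CDB Add1=3; issue ADD r0<-Add1  regs: r0:Add1,r1:3,r2:6,r3:3
  c4: issue SUB r1<-Add2  regs: r0:Add1,r1:Add2,r2:6,r3:3
  c5: stall  regs: r0:Add1,r1:Add2,r2:6,r3:3
  c6: stall  regs: r0:Add1,r1:Add2,r2:6,r3:3
  c7: stall  regs: r0:Add1,r1:Add2,r2:6,r3:3
  c8: CDB Mul1=9; stall  regs: r0:Add1,r1:Add2,r2:6,r3:3
  c9: stall  regs: r0:Add1,r1:Add2,r2:6,r3:3
  c10: CDB Add1=15; issue SUB r1<-Add1  regs: r0:15,r1:Add1,r2:6,r3:3
  c11: issue MUL r0<-Mul1  regs: r0:Mul1,r1:Add1,r2:6,r3:3
  c12: CDB Add2=-12; issue ADD r3<-Add2  regs: r0:Mul1,r1:Add1,r2:6,r3:Add2
  c13: stall  regs: r0:Mul1,r1:Add1,r2:6,r3:Add2
  c14: CDB Add1=-18; issue SUB r2<-Add1  regs: r0:Mul1,r1:-18,r2:Add1,r3:Add2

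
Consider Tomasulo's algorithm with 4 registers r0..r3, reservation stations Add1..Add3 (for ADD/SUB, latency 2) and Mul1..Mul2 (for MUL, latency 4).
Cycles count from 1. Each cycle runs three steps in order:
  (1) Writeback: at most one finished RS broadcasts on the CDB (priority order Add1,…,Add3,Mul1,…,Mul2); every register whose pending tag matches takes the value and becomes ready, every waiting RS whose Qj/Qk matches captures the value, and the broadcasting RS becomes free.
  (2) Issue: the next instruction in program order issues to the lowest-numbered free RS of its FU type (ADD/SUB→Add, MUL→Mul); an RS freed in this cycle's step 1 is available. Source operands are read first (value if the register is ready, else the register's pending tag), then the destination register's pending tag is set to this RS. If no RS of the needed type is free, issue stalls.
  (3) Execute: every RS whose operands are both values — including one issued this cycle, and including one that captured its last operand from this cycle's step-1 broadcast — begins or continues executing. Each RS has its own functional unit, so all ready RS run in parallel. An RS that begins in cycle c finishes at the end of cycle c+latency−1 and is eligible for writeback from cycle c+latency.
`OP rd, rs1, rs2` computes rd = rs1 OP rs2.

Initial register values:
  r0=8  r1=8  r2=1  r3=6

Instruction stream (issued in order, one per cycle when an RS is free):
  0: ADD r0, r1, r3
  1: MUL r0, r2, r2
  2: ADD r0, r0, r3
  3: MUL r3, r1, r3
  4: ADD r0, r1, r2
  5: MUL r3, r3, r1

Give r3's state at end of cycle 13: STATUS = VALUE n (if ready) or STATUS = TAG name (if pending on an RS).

cycle 1: issue ADD r0<-Add1 // r0:Add1,r1:8,r2:1,r3:6
cycle 2: issue MUL r0<-Mul1 // r0:Mul1,r1:8,r2:1,r3:6
cycle 3: CDB Add1=14; issue ADD r0<-Add1 // r0:Add1,r1:8,r2:1,r3:6
cycle 4: issue MUL r3<-Mul2 // r0:Add1,r1:8,r2:1,r3:Mul2
cycle 5: issue ADD r0<-Add2 // r0:Add2,r1:8,r2:1,r3:Mul2
cycle 6: CDB Mul1=1; issue MUL r3<-Mul1 // r0:Add2,r1:8,r2:1,r3:Mul1
cycle 7: CDB Add2=9 // r0:9,r1:8,r2:1,r3:Mul1
cycle 8: CDB Add1=7 // r0:9,r1:8,r2:1,r3:Mul1
cycle 9: CDB Mul2=48 // r0:9,r1:8,r2:1,r3:Mul1
cycle 10: - // r0:9,r1:8,r2:1,r3:Mul1
cycle 11: - // r0:9,r1:8,r2:1,r3:Mul1
cycle 12: - // r0:9,r1:8,r2:1,r3:Mul1
cycle 13: CDB Mul1=384 // r0:9,r1:8,r2:1,r3:384

STATUS = VALUE 384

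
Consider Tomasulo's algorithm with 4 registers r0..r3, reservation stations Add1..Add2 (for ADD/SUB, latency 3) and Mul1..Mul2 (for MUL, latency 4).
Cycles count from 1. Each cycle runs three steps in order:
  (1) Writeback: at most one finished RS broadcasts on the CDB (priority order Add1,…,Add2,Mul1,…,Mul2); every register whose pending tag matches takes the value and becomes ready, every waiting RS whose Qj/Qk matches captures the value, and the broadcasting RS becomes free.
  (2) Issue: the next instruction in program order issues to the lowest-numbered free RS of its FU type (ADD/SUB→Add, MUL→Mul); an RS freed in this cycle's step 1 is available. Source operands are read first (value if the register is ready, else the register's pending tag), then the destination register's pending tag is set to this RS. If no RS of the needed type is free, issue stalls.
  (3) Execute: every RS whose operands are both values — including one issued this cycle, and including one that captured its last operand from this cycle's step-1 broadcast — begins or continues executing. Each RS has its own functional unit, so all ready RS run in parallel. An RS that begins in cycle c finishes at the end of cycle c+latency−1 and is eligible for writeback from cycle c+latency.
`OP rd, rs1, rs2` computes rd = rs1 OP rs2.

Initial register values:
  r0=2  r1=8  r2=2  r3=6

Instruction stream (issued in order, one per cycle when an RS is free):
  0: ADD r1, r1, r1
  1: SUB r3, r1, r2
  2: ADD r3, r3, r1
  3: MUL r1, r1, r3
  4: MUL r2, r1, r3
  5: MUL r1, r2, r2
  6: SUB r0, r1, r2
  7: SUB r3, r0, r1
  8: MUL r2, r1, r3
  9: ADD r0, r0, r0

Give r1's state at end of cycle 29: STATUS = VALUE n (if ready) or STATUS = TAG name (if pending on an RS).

  c1: issue ADD r1<-Add1  regs: r0:2,r1:Add1,r2:2,r3:6
  c2: issue SUB r3<-Add2  regs: r0:2,r1:Add1,r2:2,r3:Add2
  c3: stall  regs: r0:2,r1:Add1,r2:2,r3:Add2
  c4: CDB Add1=16; issue ADD r3<-Add1  regs: r0:2,r1:16,r2:2,r3:Add1
  c5: issue MUL r1<-Mul1  regs: r0:2,r1:Mul1,r2:2,r3:Add1
  c6: issue MUL r2<-Mul2  regs: r0:2,r1:Mul1,r2:Mul2,r3:Add1
  c7: CDB Add2=14; stall  regs: r0:2,r1:Mul1,r2:Mul2,r3:Add1
  c8: stall  regs: r0:2,r1:Mul1,r2:Mul2,r3:Add1
  c9: stall  regs: r0:2,r1:Mul1,r2:Mul2,r3:Add1
  c10: CDB Add1=30; stall  regs: r0:2,r1:Mul1,r2:Mul2,r3:30
  c11: stall  regs: r0:2,r1:Mul1,r2:Mul2,r3:30
  c12: stall  regs: r0:2,r1:Mul1,r2:Mul2,r3:30
  c13: stall  regs: r0:2,r1:Mul1,r2:Mul2,r3:30
  c14: CDB Mul1=480; issue MUL r1<-Mul1  regs: r0:2,r1:Mul1,r2:Mul2,r3:30
  c15: issue SUB r0<-Add1  regs: r0:Add1,r1:Mul1,r2:Mul2,r3:30
  c16: issue SUB r3<-Add2  regs: r0:Add1,r1:Mul1,r2:Mul2,r3:Add2
  c17: stall  regs: r0:Add1,r1:Mul1,r2:Mul2,r3:Add2
  c18: CDB Mul2=14400; issue MUL r2<-Mul2  regs: r0:Add1,r1:Mul1,r2:Mul2,r3:Add2
  c19: stall  regs: r0:Add1,r1:Mul1,r2:Mul2,r3:Add2
  c20: stall  regs: r0:Add1,r1:Mul1,r2:Mul2,r3:Add2
  c21: stall  regs: r0:Add1,r1:Mul1,r2:Mul2,r3:Add2
  c22: CDB Mul1=207360000; stall  regs: r0:Add1,r1:207360000,r2:Mul2,r3:Add2
  c23: stall  regs: r0:Add1,r1:207360000,r2:Mul2,r3:Add2
  c24: stall  regs: r0:Add1,r1:207360000,r2:Mul2,r3:Add2
  c25: CDB Add1=207345600; issue ADD r0<-Add1  regs: r0:Add1,r1:207360000,r2:Mul2,r3:Add2
  c26: -  regs: r0:Add1,r1:207360000,r2:Mul2,r3:Add2
  c27: -  regs: r0:Add1,r1:207360000,r2:Mul2,r3:Add2
  c28: CDB Add1=414691200  regs: r0:414691200,r1:207360000,r2:Mul2,r3:Add2
  c29: CDB Add2=-14400  regs: r0:414691200,r1:207360000,r2:Mul2,r3:-14400

STATUS = VALUE 207360000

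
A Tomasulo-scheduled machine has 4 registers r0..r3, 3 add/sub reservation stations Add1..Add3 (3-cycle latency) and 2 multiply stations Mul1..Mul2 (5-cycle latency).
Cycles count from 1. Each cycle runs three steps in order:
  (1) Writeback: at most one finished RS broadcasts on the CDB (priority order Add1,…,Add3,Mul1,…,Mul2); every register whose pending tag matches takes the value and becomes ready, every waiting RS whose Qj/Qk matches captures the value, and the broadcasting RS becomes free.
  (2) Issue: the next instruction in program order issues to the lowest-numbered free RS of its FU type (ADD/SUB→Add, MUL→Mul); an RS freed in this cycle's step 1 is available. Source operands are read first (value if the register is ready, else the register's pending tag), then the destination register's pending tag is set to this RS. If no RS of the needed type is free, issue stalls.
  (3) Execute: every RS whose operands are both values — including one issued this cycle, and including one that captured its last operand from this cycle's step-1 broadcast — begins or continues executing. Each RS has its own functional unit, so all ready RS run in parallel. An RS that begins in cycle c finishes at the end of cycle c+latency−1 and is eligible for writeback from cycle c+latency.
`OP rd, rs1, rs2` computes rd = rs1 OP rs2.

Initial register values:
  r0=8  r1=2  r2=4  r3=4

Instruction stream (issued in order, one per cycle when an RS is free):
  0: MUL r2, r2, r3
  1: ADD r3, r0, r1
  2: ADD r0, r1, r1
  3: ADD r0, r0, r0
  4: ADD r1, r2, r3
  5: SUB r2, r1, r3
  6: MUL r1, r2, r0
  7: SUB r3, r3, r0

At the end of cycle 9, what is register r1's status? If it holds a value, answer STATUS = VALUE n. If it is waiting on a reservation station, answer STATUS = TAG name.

c1: issue MUL r2<-Mul1 | r0:8,r1:2,r2:Mul1,r3:4
c2: issue ADD r3<-Add1 | r0:8,r1:2,r2:Mul1,r3:Add1
c3: issue ADD r0<-Add2 | r0:Add2,r1:2,r2:Mul1,r3:Add1
c4: issue ADD r0<-Add3 | r0:Add3,r1:2,r2:Mul1,r3:Add1
c5: CDB Add1=10; issue ADD r1<-Add1 | r0:Add3,r1:Add1,r2:Mul1,r3:10
c6: CDB Add2=4; issue SUB r2<-Add2 | r0:Add3,r1:Add1,r2:Add2,r3:10
c7: CDB Mul1=16; issue MUL r1<-Mul1 | r0:Add3,r1:Mul1,r2:Add2,r3:10
c8: stall | r0:Add3,r1:Mul1,r2:Add2,r3:10
c9: CDB Add3=8; issue SUB r3<-Add3 | r0:8,r1:Mul1,r2:Add2,r3:Add3

STATUS = TAG Mul1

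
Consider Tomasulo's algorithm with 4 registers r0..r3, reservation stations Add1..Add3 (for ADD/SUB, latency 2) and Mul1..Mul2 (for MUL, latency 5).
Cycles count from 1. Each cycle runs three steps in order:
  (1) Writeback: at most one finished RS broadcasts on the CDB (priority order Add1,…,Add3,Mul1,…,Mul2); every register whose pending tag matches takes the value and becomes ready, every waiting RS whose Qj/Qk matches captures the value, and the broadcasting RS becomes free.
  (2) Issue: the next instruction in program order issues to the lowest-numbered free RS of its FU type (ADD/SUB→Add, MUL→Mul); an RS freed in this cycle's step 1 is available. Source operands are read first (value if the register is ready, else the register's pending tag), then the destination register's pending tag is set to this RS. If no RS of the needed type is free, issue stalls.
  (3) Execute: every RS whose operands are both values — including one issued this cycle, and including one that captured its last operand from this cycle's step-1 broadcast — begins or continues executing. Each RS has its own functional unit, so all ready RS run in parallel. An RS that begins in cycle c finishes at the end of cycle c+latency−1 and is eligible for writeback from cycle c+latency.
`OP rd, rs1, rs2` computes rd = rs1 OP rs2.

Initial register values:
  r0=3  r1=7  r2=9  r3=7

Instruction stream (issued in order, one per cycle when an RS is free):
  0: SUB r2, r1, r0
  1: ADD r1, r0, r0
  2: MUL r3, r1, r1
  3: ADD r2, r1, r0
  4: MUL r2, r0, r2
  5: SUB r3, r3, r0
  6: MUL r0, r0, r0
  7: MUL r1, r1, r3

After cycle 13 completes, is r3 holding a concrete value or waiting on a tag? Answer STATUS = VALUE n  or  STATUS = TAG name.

STATUS = VALUE 33

cycle 1: issue SUB r2<-Add1 // r0:3,r1:7,r2:Add1,r3:7
cycle 2: issue ADD r1<-Add2 // r0:3,r1:Add2,r2:Add1,r3:7
cycle 3: CDB Add1=4; issue MUL r3<-Mul1 // r0:3,r1:Add2,r2:4,r3:Mul1
cycle 4: CDB Add2=6; issue ADD r2<-Add1 // r0:3,r1:6,r2:Add1,r3:Mul1
cycle 5: issue MUL r2<-Mul2 // r0:3,r1:6,r2:Mul2,r3:Mul1
cycle 6: CDB Add1=9; issue SUB r3<-Add1 // r0:3,r1:6,r2:Mul2,r3:Add1
cycle 7: stall // r0:3,r1:6,r2:Mul2,r3:Add1
cycle 8: stall // r0:3,r1:6,r2:Mul2,r3:Add1
cycle 9: CDB Mul1=36; issue MUL r0<-Mul1 // r0:Mul1,r1:6,r2:Mul2,r3:Add1
cycle 10: stall // r0:Mul1,r1:6,r2:Mul2,r3:Add1
cycle 11: CDB Add1=33; stall // r0:Mul1,r1:6,r2:Mul2,r3:33
cycle 12: CDB Mul2=27; issue MUL r1<-Mul2 // r0:Mul1,r1:Mul2,r2:27,r3:33
cycle 13: - // r0:Mul1,r1:Mul2,r2:27,r3:33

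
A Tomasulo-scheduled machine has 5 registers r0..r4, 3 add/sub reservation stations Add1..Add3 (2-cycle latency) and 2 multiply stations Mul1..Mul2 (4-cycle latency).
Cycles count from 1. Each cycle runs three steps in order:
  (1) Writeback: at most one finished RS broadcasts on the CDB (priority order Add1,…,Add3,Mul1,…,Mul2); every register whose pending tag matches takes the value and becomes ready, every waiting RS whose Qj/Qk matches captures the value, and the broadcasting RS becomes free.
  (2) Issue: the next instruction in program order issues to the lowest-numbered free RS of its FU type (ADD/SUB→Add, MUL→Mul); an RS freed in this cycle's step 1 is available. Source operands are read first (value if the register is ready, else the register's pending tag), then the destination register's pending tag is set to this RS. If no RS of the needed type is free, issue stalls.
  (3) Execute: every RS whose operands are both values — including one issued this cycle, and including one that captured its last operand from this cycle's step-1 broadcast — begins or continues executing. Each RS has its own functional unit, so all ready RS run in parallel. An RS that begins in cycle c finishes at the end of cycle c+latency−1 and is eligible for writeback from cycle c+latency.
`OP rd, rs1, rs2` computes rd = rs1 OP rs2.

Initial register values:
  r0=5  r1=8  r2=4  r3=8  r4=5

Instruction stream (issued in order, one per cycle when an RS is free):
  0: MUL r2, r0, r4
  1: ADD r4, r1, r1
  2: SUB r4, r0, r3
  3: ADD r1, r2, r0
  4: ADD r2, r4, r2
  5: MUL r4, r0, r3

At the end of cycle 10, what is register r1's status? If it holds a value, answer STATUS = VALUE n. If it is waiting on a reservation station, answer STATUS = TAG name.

STATUS = VALUE 30

c1: issue MUL r2<-Mul1 | r0:5,r1:8,r2:Mul1,r3:8,r4:5
c2: issue ADD r4<-Add1 | r0:5,r1:8,r2:Mul1,r3:8,r4:Add1
c3: issue SUB r4<-Add2 | r0:5,r1:8,r2:Mul1,r3:8,r4:Add2
c4: CDB Add1=16; issue ADD r1<-Add1 | r0:5,r1:Add1,r2:Mul1,r3:8,r4:Add2
c5: CDB Add2=-3; issue ADD r2<-Add2 | r0:5,r1:Add1,r2:Add2,r3:8,r4:-3
c6: CDB Mul1=25; issue MUL r4<-Mul1 | r0:5,r1:Add1,r2:Add2,r3:8,r4:Mul1
c7: - | r0:5,r1:Add1,r2:Add2,r3:8,r4:Mul1
c8: CDB Add1=30 | r0:5,r1:30,r2:Add2,r3:8,r4:Mul1
c9: CDB Add2=22 | r0:5,r1:30,r2:22,r3:8,r4:Mul1
c10: CDB Mul1=40 | r0:5,r1:30,r2:22,r3:8,r4:40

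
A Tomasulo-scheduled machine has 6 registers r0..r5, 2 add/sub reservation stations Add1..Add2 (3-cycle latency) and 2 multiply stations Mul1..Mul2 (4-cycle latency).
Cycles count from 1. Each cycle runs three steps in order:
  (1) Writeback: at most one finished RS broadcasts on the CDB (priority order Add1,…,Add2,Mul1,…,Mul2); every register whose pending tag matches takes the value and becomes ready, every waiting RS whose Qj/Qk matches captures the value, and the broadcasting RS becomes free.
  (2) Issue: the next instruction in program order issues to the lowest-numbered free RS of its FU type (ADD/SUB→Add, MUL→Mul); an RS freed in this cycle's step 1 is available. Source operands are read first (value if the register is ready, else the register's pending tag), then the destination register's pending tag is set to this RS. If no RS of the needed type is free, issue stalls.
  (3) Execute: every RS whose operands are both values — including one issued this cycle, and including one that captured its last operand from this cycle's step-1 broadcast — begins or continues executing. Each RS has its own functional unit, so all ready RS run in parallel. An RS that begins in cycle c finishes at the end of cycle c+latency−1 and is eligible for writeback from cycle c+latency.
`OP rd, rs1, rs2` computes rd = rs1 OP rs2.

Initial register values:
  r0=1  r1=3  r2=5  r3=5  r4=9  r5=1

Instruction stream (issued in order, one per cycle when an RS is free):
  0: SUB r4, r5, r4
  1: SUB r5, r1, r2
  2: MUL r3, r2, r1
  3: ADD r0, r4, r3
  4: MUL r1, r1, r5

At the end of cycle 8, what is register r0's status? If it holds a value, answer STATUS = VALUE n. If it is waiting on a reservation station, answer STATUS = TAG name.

c1: issue SUB r4<-Add1 | r0:1,r1:3,r2:5,r3:5,r4:Add1,r5:1
c2: issue SUB r5<-Add2 | r0:1,r1:3,r2:5,r3:5,r4:Add1,r5:Add2
c3: issue MUL r3<-Mul1 | r0:1,r1:3,r2:5,r3:Mul1,r4:Add1,r5:Add2
c4: CDB Add1=-8; issue ADD r0<-Add1 | r0:Add1,r1:3,r2:5,r3:Mul1,r4:-8,r5:Add2
c5: CDB Add2=-2; issue MUL r1<-Mul2 | r0:Add1,r1:Mul2,r2:5,r3:Mul1,r4:-8,r5:-2
c6: - | r0:Add1,r1:Mul2,r2:5,r3:Mul1,r4:-8,r5:-2
c7: CDB Mul1=15 | r0:Add1,r1:Mul2,r2:5,r3:15,r4:-8,r5:-2
c8: - | r0:Add1,r1:Mul2,r2:5,r3:15,r4:-8,r5:-2

STATUS = TAG Add1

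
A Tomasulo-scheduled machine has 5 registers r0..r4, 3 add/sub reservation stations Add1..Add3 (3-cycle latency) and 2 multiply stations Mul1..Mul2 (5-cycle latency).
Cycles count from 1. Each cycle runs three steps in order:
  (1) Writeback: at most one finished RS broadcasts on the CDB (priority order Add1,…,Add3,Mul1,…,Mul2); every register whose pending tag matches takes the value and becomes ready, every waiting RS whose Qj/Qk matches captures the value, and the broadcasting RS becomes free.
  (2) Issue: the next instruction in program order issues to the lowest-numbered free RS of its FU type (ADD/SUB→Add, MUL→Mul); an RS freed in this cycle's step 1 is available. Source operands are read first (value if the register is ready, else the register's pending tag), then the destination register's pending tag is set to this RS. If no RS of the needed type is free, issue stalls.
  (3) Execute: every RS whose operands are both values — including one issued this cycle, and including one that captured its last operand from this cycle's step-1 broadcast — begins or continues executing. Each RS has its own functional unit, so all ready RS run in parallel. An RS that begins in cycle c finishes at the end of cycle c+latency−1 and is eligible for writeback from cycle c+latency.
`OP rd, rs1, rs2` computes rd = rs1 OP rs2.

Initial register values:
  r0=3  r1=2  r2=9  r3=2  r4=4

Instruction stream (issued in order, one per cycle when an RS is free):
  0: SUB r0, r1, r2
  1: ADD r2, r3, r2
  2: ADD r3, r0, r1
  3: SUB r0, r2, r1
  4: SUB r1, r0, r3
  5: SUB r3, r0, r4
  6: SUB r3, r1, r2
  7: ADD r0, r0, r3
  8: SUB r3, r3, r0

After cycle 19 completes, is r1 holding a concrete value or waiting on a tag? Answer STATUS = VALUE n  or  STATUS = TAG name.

cycle 1: issue SUB r0<-Add1 // r0:Add1,r1:2,r2:9,r3:2,r4:4
cycle 2: issue ADD r2<-Add2 // r0:Add1,r1:2,r2:Add2,r3:2,r4:4
cycle 3: issue ADD r3<-Add3 // r0:Add1,r1:2,r2:Add2,r3:Add3,r4:4
cycle 4: CDB Add1=-7; issue SUB r0<-Add1 // r0:Add1,r1:2,r2:Add2,r3:Add3,r4:4
cycle 5: CDB Add2=11; issue SUB r1<-Add2 // r0:Add1,r1:Add2,r2:11,r3:Add3,r4:4
cycle 6: stall // r0:Add1,r1:Add2,r2:11,r3:Add3,r4:4
cycle 7: CDB Add3=-5; issue SUB r3<-Add3 // r0:Add1,r1:Add2,r2:11,r3:Add3,r4:4
cycle 8: CDB Add1=9; issue SUB r3<-Add1 // r0:9,r1:Add2,r2:11,r3:Add1,r4:4
cycle 9: stall // r0:9,r1:Add2,r2:11,r3:Add1,r4:4
cycle 10: stall // r0:9,r1:Add2,r2:11,r3:Add1,r4:4
cycle 11: CDB Add2=14; issue ADD r0<-Add2 // r0:Add2,r1:14,r2:11,r3:Add1,r4:4
cycle 12: CDB Add3=5; issue SUB r3<-Add3 // r0:Add2,r1:14,r2:11,r3:Add3,r4:4
cycle 13: - // r0:Add2,r1:14,r2:11,r3:Add3,r4:4
cycle 14: CDB Add1=3 // r0:Add2,r1:14,r2:11,r3:Add3,r4:4
cycle 15: - // r0:Add2,r1:14,r2:11,r3:Add3,r4:4
cycle 16: - // r0:Add2,r1:14,r2:11,r3:Add3,r4:4
cycle 17: CDB Add2=12 // r0:12,r1:14,r2:11,r3:Add3,r4:4
cycle 18: - // r0:12,r1:14,r2:11,r3:Add3,r4:4
cycle 19: - // r0:12,r1:14,r2:11,r3:Add3,r4:4

STATUS = VALUE 14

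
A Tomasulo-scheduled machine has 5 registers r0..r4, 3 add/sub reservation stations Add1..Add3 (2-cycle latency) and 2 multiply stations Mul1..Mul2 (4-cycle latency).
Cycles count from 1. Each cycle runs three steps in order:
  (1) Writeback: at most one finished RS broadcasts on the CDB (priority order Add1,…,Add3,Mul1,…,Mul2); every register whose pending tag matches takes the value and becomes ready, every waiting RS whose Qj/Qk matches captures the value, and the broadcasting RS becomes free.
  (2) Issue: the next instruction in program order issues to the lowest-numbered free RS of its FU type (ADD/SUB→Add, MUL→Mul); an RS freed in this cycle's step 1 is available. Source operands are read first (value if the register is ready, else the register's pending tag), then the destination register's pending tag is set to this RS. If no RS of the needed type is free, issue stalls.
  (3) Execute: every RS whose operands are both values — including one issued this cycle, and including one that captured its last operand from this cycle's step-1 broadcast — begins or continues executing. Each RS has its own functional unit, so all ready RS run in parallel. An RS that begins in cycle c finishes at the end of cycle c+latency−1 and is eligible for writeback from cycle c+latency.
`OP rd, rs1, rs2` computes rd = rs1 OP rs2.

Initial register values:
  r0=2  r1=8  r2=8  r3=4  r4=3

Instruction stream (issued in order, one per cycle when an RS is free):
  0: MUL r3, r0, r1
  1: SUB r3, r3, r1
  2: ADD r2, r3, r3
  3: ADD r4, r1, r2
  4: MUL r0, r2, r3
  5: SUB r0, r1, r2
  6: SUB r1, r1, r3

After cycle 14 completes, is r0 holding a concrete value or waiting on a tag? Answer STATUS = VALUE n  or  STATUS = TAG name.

cycle 1: issue MUL r3<-Mul1 // r0:2,r1:8,r2:8,r3:Mul1,r4:3
cycle 2: issue SUB r3<-Add1 // r0:2,r1:8,r2:8,r3:Add1,r4:3
cycle 3: issue ADD r2<-Add2 // r0:2,r1:8,r2:Add2,r3:Add1,r4:3
cycle 4: issue ADD r4<-Add3 // r0:2,r1:8,r2:Add2,r3:Add1,r4:Add3
cycle 5: CDB Mul1=16; issue MUL r0<-Mul1 // r0:Mul1,r1:8,r2:Add2,r3:Add1,r4:Add3
cycle 6: stall // r0:Mul1,r1:8,r2:Add2,r3:Add1,r4:Add3
cycle 7: CDB Add1=8; issue SUB r0<-Add1 // r0:Add1,r1:8,r2:Add2,r3:8,r4:Add3
cycle 8: stall // r0:Add1,r1:8,r2:Add2,r3:8,r4:Add3
cycle 9: CDB Add2=16; issue SUB r1<-Add2 // r0:Add1,r1:Add2,r2:16,r3:8,r4:Add3
cycle 10: - // r0:Add1,r1:Add2,r2:16,r3:8,r4:Add3
cycle 11: CDB Add1=-8 // r0:-8,r1:Add2,r2:16,r3:8,r4:Add3
cycle 12: CDB Add2=0 // r0:-8,r1:0,r2:16,r3:8,r4:Add3
cycle 13: CDB Add3=24 // r0:-8,r1:0,r2:16,r3:8,r4:24
cycle 14: CDB Mul1=128 // r0:-8,r1:0,r2:16,r3:8,r4:24

STATUS = VALUE -8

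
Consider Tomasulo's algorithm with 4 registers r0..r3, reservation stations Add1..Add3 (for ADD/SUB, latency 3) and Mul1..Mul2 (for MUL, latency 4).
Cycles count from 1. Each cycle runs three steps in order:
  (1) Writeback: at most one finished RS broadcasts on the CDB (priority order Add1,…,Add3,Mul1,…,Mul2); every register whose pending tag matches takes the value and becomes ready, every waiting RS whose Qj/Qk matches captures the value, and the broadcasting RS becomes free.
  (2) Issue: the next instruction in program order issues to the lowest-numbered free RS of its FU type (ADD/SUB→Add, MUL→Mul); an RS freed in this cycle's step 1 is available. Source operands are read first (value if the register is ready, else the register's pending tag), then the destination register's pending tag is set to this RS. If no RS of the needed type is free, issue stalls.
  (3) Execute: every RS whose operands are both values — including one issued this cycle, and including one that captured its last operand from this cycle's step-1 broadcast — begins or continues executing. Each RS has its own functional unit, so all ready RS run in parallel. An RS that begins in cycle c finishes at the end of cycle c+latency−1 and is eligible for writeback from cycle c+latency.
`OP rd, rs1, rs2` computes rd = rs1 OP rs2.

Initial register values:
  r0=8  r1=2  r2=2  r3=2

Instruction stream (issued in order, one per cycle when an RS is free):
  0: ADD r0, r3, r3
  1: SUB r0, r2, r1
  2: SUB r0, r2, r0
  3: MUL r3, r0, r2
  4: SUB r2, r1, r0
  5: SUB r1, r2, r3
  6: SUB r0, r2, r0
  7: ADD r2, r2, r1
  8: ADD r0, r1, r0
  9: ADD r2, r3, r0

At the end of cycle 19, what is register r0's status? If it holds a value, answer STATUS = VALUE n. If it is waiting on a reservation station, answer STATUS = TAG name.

STATUS = VALUE -6

cycle 1: issue ADD r0<-Add1 // r0:Add1,r1:2,r2:2,r3:2
cycle 2: issue SUB r0<-Add2 // r0:Add2,r1:2,r2:2,r3:2
cycle 3: issue SUB r0<-Add3 // r0:Add3,r1:2,r2:2,r3:2
cycle 4: CDB Add1=4; issue MUL r3<-Mul1 // r0:Add3,r1:2,r2:2,r3:Mul1
cycle 5: CDB Add2=0; issue SUB r2<-Add1 // r0:Add3,r1:2,r2:Add1,r3:Mul1
cycle 6: issue SUB r1<-Add2 // r0:Add3,r1:Add2,r2:Add1,r3:Mul1
cycle 7: stall // r0:Add3,r1:Add2,r2:Add1,r3:Mul1
cycle 8: CDB Add3=2; issue SUB r0<-Add3 // r0:Add3,r1:Add2,r2:Add1,r3:Mul1
cycle 9: stall // r0:Add3,r1:Add2,r2:Add1,r3:Mul1
cycle 10: stall // r0:Add3,r1:Add2,r2:Add1,r3:Mul1
cycle 11: CDB Add1=0; issue ADD r2<-Add1 // r0:Add3,r1:Add2,r2:Add1,r3:Mul1
cycle 12: CDB Mul1=4; stall // r0:Add3,r1:Add2,r2:Add1,r3:4
cycle 13: stall // r0:Add3,r1:Add2,r2:Add1,r3:4
cycle 14: CDB Add3=-2; issue ADD r0<-Add3 // r0:Add3,r1:Add2,r2:Add1,r3:4
cycle 15: CDB Add2=-4; issue ADD r2<-Add2 // r0:Add3,r1:-4,r2:Add2,r3:4
cycle 16: - // r0:Add3,r1:-4,r2:Add2,r3:4
cycle 17: - // r0:Add3,r1:-4,r2:Add2,r3:4
cycle 18: CDB Add1=-4 // r0:Add3,r1:-4,r2:Add2,r3:4
cycle 19: CDB Add3=-6 // r0:-6,r1:-4,r2:Add2,r3:4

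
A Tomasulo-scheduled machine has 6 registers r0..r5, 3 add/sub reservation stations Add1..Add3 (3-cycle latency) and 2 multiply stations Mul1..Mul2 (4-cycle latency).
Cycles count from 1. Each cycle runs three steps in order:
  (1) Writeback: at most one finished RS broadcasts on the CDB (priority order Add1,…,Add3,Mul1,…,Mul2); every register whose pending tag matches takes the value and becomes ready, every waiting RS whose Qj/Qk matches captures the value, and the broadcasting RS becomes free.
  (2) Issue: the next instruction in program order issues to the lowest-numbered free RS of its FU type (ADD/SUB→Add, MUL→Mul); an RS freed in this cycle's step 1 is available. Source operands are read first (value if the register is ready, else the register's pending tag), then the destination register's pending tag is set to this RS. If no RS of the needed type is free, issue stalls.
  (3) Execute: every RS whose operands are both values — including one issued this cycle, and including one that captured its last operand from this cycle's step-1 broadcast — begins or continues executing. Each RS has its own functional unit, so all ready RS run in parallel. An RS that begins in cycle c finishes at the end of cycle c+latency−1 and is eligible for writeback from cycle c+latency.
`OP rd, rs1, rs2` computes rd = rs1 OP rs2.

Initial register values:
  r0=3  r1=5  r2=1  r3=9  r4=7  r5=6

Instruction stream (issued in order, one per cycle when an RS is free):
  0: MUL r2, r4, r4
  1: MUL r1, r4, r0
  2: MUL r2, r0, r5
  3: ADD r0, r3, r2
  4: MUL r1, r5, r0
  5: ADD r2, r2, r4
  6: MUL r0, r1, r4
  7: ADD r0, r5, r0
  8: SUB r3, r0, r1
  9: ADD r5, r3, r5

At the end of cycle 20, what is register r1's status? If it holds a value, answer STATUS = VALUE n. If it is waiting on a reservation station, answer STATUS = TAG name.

  c1: issue MUL r2<-Mul1  regs: r0:3,r1:5,r2:Mul1,r3:9,r4:7,r5:6
  c2: issue MUL r1<-Mul2  regs: r0:3,r1:Mul2,r2:Mul1,r3:9,r4:7,r5:6
  c3: stall  regs: r0:3,r1:Mul2,r2:Mul1,r3:9,r4:7,r5:6
  c4: stall  regs: r0:3,r1:Mul2,r2:Mul1,r3:9,r4:7,r5:6
  c5: CDB Mul1=49; issue MUL r2<-Mul1  regs: r0:3,r1:Mul2,r2:Mul1,r3:9,r4:7,r5:6
  c6: CDB Mul2=21; issue ADD r0<-Add1  regs: r0:Add1,r1:21,r2:Mul1,r3:9,r4:7,r5:6
  c7: issue MUL r1<-Mul2  regs: r0:Add1,r1:Mul2,r2:Mul1,r3:9,r4:7,r5:6
  c8: issue ADD r2<-Add2  regs: r0:Add1,r1:Mul2,r2:Add2,r3:9,r4:7,r5:6
  c9: CDB Mul1=18; issue MUL r0<-Mul1  regs: r0:Mul1,r1:Mul2,r2:Add2,r3:9,r4:7,r5:6
  c10: issue ADD r0<-Add3  regs: r0:Add3,r1:Mul2,r2:Add2,r3:9,r4:7,r5:6
  c11: stall  regs: r0:Add3,r1:Mul2,r2:Add2,r3:9,r4:7,r5:6
  c12: CDB Add1=27; issue SUB r3<-Add1  regs: r0:Add3,r1:Mul2,r2:Add2,r3:Add1,r4:7,r5:6
  c13: CDB Add2=25; issue ADD r5<-Add2  regs: r0:Add3,r1:Mul2,r2:25,r3:Add1,r4:7,r5:Add2
  c14: -  regs: r0:Add3,r1:Mul2,r2:25,r3:Add1,r4:7,r5:Add2
  c15: -  regs: r0:Add3,r1:Mul2,r2:25,r3:Add1,r4:7,r5:Add2
  c16: CDB Mul2=162  regs: r0:Add3,r1:162,r2:25,r3:Add1,r4:7,r5:Add2
  c17: -  regs: r0:Add3,r1:162,r2:25,r3:Add1,r4:7,r5:Add2
  c18: -  regs: r0:Add3,r1:162,r2:25,r3:Add1,r4:7,r5:Add2
  c19: -  regs: r0:Add3,r1:162,r2:25,r3:Add1,r4:7,r5:Add2
  c20: CDB Mul1=1134  regs: r0:Add3,r1:162,r2:25,r3:Add1,r4:7,r5:Add2

STATUS = VALUE 162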